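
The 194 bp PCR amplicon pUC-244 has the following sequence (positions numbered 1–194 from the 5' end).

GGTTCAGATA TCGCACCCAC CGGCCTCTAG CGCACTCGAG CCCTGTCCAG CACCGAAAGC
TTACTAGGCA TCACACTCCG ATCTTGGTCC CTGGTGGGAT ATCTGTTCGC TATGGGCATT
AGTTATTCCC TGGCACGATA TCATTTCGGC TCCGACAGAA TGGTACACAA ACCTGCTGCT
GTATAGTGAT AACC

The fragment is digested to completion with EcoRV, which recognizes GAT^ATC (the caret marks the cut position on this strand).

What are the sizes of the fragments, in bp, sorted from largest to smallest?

91, 55, 39, 9 bp

EcoRV sites (GATATC) start at positions 7, 98, 137.
EcoRV cuts after base 3 of each site, so after positions 9, 100, 139.
Linear molecule, 3 cuts → 4 fragments:
  1–9 → 9 bp
  10–100 → 91 bp
  101–139 → 39 bp
  140–194 → 55 bp
Sorted largest to smallest: 91, 55, 39, 9 bp.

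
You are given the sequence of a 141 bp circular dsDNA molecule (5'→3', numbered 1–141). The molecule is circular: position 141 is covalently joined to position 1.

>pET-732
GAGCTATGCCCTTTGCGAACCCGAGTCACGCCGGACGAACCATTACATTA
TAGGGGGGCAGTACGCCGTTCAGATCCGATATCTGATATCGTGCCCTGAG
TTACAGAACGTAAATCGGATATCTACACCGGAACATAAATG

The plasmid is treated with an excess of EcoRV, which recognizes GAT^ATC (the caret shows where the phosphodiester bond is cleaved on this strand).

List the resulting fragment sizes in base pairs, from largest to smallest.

EcoRV sites (GATATC) start at positions 78, 85, 118.
EcoRV cuts after base 3 of each site, so after positions 80, 87, 120.
Circular molecule, 3 cuts → 3 fragments:
  81–87 → 7 bp
  88–120 → 33 bp
  121–141 then 1–80 → 21 + 80 = 101 bp
Sorted largest to smallest: 101, 33, 7 bp.

101, 33, 7 bp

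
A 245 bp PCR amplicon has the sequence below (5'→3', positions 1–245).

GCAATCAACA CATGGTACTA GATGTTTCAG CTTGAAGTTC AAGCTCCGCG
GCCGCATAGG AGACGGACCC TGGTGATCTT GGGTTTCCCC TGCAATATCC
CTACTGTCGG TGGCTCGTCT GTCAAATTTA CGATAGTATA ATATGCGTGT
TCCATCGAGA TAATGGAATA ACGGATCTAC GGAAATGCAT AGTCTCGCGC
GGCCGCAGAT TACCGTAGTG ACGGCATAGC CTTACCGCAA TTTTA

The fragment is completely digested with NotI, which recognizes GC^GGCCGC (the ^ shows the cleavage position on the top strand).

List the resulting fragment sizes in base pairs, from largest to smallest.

NotI sites (GCGGCCGC) start at positions 48, 199.
NotI cuts after base 2 of each site, so after positions 49, 200.
Linear molecule, 2 cuts → 3 fragments:
  1–49 → 49 bp
  50–200 → 151 bp
  201–245 → 45 bp
Sorted largest to smallest: 151, 49, 45 bp.

151, 49, 45 bp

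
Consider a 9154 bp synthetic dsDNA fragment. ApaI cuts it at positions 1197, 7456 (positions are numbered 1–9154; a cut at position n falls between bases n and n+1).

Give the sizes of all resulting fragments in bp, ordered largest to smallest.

6259, 1698, 1197 bp

Linear molecule, 2 cuts → 3 fragments:
  1197 − 0 = 1197 bp
  7456 − 1197 = 6259 bp
  9154 − 7456 = 1698 bp
Sorted largest to smallest: 6259, 1698, 1197 bp.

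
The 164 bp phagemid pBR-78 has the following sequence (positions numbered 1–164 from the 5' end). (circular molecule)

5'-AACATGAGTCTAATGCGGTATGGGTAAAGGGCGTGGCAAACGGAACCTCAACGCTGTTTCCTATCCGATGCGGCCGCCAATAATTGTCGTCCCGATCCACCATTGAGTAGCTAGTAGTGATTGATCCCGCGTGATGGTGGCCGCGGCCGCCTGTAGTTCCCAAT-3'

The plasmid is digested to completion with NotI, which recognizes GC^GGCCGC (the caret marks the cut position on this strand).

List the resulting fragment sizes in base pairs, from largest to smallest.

91, 73 bp

NotI sites (GCGGCCGC) start at positions 70, 143.
NotI cuts after base 2 of each site, so after positions 71, 144.
Circular molecule, 2 cuts → 2 fragments:
  72–144 → 73 bp
  145–164 then 1–71 → 20 + 71 = 91 bp
Sorted largest to smallest: 91, 73 bp.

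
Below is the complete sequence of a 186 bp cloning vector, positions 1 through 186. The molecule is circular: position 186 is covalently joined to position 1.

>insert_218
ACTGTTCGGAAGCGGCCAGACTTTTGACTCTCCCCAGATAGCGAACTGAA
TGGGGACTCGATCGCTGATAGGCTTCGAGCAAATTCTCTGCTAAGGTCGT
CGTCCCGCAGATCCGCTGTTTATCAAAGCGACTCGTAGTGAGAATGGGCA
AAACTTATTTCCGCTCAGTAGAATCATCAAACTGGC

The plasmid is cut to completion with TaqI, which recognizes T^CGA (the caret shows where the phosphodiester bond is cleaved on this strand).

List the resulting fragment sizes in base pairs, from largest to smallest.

169, 17 bp

TaqI sites (TCGA) start at positions 58, 75.
TaqI cuts after the first base of each site, so after positions 58, 75.
Circular molecule, 2 cuts → 2 fragments:
  59–75 → 17 bp
  76–186 then 1–58 → 111 + 58 = 169 bp
Sorted largest to smallest: 169, 17 bp.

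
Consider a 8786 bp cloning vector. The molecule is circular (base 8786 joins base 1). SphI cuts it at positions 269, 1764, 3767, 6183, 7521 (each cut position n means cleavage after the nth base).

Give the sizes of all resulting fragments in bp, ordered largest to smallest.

Circular molecule, 5 cuts → 5 fragments:
  1764 − 269 = 1495 bp
  3767 − 1764 = 2003 bp
  6183 − 3767 = 2416 bp
  7521 − 6183 = 1338 bp
  wrap: 8786 − 7521 + 269 = 1534 bp
Sorted largest to smallest: 2416, 2003, 1534, 1495, 1338 bp.

2416, 2003, 1534, 1495, 1338 bp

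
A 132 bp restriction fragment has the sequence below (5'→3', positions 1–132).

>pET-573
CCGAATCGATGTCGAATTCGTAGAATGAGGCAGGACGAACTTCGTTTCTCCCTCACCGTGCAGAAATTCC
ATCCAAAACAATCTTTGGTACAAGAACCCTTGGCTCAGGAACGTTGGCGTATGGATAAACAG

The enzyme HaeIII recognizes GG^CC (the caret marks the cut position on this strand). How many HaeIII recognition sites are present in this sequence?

0

No occurrence of GGCC is present in the sequence.
HaeIII does not cut: 0 sites.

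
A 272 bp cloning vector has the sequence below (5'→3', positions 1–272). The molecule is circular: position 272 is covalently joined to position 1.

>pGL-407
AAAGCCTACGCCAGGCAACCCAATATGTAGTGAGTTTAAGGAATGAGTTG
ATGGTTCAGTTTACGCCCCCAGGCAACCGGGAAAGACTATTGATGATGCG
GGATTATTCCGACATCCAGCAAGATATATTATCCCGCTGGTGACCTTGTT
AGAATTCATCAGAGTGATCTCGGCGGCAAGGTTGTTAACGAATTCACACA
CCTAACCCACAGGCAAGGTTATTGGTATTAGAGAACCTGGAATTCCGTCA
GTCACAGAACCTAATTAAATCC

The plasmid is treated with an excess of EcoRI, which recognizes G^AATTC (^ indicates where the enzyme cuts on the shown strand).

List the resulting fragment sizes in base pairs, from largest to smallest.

184, 50, 38 bp

EcoRI sites (GAATTC) start at positions 152, 190, 240.
EcoRI cuts after the first base of each site, so after positions 152, 190, 240.
Circular molecule, 3 cuts → 3 fragments:
  153–190 → 38 bp
  191–240 → 50 bp
  241–272 then 1–152 → 32 + 152 = 184 bp
Sorted largest to smallest: 184, 50, 38 bp.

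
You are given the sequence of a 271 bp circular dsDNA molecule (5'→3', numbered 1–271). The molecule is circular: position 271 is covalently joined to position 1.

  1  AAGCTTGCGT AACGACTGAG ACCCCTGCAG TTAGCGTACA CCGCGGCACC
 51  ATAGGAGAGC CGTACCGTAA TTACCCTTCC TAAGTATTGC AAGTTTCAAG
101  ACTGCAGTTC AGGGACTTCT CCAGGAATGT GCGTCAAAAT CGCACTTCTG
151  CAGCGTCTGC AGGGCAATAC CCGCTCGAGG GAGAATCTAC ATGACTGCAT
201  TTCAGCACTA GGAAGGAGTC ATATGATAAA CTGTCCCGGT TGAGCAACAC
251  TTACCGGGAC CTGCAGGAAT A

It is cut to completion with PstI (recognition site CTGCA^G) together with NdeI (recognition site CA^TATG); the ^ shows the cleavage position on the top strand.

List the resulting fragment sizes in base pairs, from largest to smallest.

PstI sites (CTGCAG) start at positions 25, 102, 148, 157, 261.
PstI cuts after base 5 of each site (before the last base), so after positions 29, 106, 152, 161, 265.
The NdeI site (CATATG) starts at position 220.
NdeI cuts after base 2 of each site, so after position 221.
Combined cut positions: 29, 106, 152, 161, 221, 265.
Circular molecule, 6 cuts → 6 fragments:
  30–106 → 77 bp
  107–152 → 46 bp
  153–161 → 9 bp
  162–221 → 60 bp
  222–265 → 44 bp
  266–271 then 1–29 → 6 + 29 = 35 bp
Sorted largest to smallest: 77, 60, 46, 44, 35, 9 bp.

77, 60, 46, 44, 35, 9 bp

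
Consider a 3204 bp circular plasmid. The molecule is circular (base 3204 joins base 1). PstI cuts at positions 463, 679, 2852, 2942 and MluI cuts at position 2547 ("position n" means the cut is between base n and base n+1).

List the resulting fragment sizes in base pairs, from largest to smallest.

1868, 725, 305, 216, 90 bp

Combined cut positions (sorted): 463, 679, 2547, 2852, 2942.
Circular molecule, 5 cuts → 5 fragments:
  679 − 463 = 216 bp
  2547 − 679 = 1868 bp
  2852 − 2547 = 305 bp
  2942 − 2852 = 90 bp
  wrap: 3204 − 2942 + 463 = 725 bp
Sorted largest to smallest: 1868, 725, 305, 216, 90 bp.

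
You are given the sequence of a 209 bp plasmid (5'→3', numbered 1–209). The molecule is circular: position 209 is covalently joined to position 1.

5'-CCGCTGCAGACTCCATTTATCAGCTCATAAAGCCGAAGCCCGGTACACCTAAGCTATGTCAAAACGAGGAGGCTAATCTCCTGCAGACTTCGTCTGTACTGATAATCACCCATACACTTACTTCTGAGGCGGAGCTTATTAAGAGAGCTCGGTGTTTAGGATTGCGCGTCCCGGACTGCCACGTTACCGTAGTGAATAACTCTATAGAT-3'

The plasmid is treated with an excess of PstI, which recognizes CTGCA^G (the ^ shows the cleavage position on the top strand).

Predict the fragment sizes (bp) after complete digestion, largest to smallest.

PstI sites (CTGCAG) start at positions 4, 81.
PstI cuts after base 5 of each site (before the last base), so after positions 8, 85.
Circular molecule, 2 cuts → 2 fragments:
  9–85 → 77 bp
  86–209 then 1–8 → 124 + 8 = 132 bp
Sorted largest to smallest: 132, 77 bp.

132, 77 bp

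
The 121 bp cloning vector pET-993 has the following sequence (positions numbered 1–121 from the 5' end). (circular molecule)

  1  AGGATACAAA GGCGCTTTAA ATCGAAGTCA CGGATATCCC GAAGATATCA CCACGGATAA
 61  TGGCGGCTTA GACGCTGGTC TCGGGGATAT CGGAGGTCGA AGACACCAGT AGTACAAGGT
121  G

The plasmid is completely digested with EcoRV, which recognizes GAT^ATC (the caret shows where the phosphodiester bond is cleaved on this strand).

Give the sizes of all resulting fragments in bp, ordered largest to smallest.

EcoRV sites (GATATC) start at positions 33, 44, 86.
EcoRV cuts after base 3 of each site, so after positions 35, 46, 88.
Circular molecule, 3 cuts → 3 fragments:
  36–46 → 11 bp
  47–88 → 42 bp
  89–121 then 1–35 → 33 + 35 = 68 bp
Sorted largest to smallest: 68, 42, 11 bp.

68, 42, 11 bp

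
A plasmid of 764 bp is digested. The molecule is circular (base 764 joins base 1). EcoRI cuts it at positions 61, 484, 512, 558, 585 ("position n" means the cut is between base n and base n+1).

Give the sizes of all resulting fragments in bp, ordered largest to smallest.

Circular molecule, 5 cuts → 5 fragments:
  484 − 61 = 423 bp
  512 − 484 = 28 bp
  558 − 512 = 46 bp
  585 − 558 = 27 bp
  wrap: 764 − 585 + 61 = 240 bp
Sorted largest to smallest: 423, 240, 46, 28, 27 bp.

423, 240, 46, 28, 27 bp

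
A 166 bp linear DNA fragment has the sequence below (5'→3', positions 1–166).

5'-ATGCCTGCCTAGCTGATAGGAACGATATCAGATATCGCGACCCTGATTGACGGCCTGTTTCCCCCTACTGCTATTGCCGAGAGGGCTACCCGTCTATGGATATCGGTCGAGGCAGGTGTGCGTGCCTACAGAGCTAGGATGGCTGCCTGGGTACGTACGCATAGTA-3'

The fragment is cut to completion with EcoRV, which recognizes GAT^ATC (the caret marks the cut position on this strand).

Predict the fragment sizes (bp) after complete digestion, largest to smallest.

68, 65, 26, 7 bp

EcoRV sites (GATATC) start at positions 24, 31, 99.
EcoRV cuts after base 3 of each site, so after positions 26, 33, 101.
Linear molecule, 3 cuts → 4 fragments:
  1–26 → 26 bp
  27–33 → 7 bp
  34–101 → 68 bp
  102–166 → 65 bp
Sorted largest to smallest: 68, 65, 26, 7 bp.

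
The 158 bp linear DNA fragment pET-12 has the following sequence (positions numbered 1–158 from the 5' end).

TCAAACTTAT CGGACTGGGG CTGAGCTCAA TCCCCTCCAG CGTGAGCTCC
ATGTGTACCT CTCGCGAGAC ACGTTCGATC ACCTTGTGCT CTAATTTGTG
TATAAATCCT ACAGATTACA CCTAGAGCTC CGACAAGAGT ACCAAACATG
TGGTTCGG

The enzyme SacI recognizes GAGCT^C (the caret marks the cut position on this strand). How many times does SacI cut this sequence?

3

GAGCTC occurs starting at positions 23, 44, 125.
SacI cuts at 3 sites.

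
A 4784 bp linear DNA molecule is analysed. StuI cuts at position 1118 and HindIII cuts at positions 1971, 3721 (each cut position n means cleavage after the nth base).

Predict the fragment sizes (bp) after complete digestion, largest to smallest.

Combined cut positions (sorted): 1118, 1971, 3721.
Linear molecule, 3 cuts → 4 fragments:
  1118 − 0 = 1118 bp
  1971 − 1118 = 853 bp
  3721 − 1971 = 1750 bp
  4784 − 3721 = 1063 bp
Sorted largest to smallest: 1750, 1118, 1063, 853 bp.

1750, 1118, 1063, 853 bp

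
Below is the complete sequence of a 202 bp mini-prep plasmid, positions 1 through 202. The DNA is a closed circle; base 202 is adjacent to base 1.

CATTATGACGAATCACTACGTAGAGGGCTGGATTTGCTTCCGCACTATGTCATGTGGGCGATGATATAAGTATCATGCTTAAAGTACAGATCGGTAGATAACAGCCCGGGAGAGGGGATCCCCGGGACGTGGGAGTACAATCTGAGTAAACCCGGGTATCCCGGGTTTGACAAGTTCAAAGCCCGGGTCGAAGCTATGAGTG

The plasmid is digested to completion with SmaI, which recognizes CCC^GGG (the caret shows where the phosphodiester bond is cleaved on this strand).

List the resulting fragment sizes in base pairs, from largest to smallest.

125, 30, 22, 16, 9 bp

SmaI sites (CCCGGG) start at positions 105, 121, 151, 160, 182.
SmaI cuts after base 3 of each site, so after positions 107, 123, 153, 162, 184.
Circular molecule, 5 cuts → 5 fragments:
  108–123 → 16 bp
  124–153 → 30 bp
  154–162 → 9 bp
  163–184 → 22 bp
  185–202 then 1–107 → 18 + 107 = 125 bp
Sorted largest to smallest: 125, 30, 22, 16, 9 bp.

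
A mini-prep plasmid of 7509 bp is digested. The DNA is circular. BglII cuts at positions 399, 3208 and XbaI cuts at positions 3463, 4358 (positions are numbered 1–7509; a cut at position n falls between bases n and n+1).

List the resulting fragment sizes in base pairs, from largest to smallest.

Combined cut positions (sorted): 399, 3208, 3463, 4358.
Circular molecule, 4 cuts → 4 fragments:
  3208 − 399 = 2809 bp
  3463 − 3208 = 255 bp
  4358 − 3463 = 895 bp
  wrap: 7509 − 4358 + 399 = 3550 bp
Sorted largest to smallest: 3550, 2809, 895, 255 bp.

3550, 2809, 895, 255 bp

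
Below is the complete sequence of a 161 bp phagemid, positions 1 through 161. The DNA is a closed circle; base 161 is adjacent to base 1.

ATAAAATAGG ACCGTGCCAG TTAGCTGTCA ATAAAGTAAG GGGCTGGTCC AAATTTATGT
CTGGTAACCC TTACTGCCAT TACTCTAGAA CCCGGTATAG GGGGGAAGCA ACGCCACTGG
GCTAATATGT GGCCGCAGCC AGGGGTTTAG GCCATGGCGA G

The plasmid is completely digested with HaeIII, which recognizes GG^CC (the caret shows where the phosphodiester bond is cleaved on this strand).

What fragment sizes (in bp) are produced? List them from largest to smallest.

HaeIII sites (GGCC) start at positions 131, 150.
HaeIII cuts after base 2 of each site, so after positions 132, 151.
Circular molecule, 2 cuts → 2 fragments:
  133–151 → 19 bp
  152–161 then 1–132 → 10 + 132 = 142 bp
Sorted largest to smallest: 142, 19 bp.

142, 19 bp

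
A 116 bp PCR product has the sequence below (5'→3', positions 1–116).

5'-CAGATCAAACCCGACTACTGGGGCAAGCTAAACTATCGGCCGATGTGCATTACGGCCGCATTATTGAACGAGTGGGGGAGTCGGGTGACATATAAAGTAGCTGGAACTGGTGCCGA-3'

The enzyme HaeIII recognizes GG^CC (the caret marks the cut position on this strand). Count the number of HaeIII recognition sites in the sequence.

GGCC occurs starting at positions 38, 54.
HaeIII cuts at 2 sites.

2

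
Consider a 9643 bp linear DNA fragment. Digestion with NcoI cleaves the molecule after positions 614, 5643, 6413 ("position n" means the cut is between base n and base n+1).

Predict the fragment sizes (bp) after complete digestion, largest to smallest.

Linear molecule, 3 cuts → 4 fragments:
  614 − 0 = 614 bp
  5643 − 614 = 5029 bp
  6413 − 5643 = 770 bp
  9643 − 6413 = 3230 bp
Sorted largest to smallest: 5029, 3230, 770, 614 bp.

5029, 3230, 770, 614 bp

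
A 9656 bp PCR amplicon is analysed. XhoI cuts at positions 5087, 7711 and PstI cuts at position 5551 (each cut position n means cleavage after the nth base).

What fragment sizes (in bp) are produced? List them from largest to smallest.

5087, 2160, 1945, 464 bp

Combined cut positions (sorted): 5087, 5551, 7711.
Linear molecule, 3 cuts → 4 fragments:
  5087 − 0 = 5087 bp
  5551 − 5087 = 464 bp
  7711 − 5551 = 2160 bp
  9656 − 7711 = 1945 bp
Sorted largest to smallest: 5087, 2160, 1945, 464 bp.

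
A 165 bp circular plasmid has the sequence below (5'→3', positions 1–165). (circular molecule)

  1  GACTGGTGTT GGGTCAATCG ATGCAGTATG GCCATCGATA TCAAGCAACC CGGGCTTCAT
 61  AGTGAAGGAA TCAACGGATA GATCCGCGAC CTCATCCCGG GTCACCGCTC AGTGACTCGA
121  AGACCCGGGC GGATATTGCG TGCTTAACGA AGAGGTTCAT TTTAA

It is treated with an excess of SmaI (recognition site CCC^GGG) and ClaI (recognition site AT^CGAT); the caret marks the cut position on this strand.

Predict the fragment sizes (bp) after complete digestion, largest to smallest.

57, 47, 28, 17, 16 bp

SmaI sites (CCCGGG) start at positions 49, 96, 124.
SmaI cuts after base 3 of each site, so after positions 51, 98, 126.
ClaI sites (ATCGAT) start at positions 17, 34.
ClaI cuts after base 2 of each site, so after positions 18, 35.
Combined cut positions: 18, 35, 51, 98, 126.
Circular molecule, 5 cuts → 5 fragments:
  19–35 → 17 bp
  36–51 → 16 bp
  52–98 → 47 bp
  99–126 → 28 bp
  127–165 then 1–18 → 39 + 18 = 57 bp
Sorted largest to smallest: 57, 47, 28, 17, 16 bp.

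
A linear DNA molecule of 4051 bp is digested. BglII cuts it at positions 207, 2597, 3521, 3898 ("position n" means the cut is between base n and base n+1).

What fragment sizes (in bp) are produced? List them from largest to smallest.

Linear molecule, 4 cuts → 5 fragments:
  207 − 0 = 207 bp
  2597 − 207 = 2390 bp
  3521 − 2597 = 924 bp
  3898 − 3521 = 377 bp
  4051 − 3898 = 153 bp
Sorted largest to smallest: 2390, 924, 377, 207, 153 bp.

2390, 924, 377, 207, 153 bp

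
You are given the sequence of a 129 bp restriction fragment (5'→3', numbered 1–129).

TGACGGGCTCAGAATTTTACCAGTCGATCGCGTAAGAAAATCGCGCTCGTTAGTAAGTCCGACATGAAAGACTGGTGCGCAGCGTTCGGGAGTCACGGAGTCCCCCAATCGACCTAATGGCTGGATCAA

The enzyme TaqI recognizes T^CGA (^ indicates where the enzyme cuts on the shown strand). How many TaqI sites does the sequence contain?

2

TCGA occurs starting at positions 24, 109.
TaqI cuts at 2 sites.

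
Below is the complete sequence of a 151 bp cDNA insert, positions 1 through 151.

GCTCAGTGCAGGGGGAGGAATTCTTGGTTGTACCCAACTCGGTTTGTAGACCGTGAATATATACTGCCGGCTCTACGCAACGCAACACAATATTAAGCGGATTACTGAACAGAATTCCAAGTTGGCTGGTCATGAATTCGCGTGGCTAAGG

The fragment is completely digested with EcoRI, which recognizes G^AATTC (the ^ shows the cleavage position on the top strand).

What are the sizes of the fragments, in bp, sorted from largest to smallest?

EcoRI sites (GAATTC) start at positions 18, 112, 134.
EcoRI cuts after the first base of each site, so after positions 18, 112, 134.
Linear molecule, 3 cuts → 4 fragments:
  1–18 → 18 bp
  19–112 → 94 bp
  113–134 → 22 bp
  135–151 → 17 bp
Sorted largest to smallest: 94, 22, 18, 17 bp.

94, 22, 18, 17 bp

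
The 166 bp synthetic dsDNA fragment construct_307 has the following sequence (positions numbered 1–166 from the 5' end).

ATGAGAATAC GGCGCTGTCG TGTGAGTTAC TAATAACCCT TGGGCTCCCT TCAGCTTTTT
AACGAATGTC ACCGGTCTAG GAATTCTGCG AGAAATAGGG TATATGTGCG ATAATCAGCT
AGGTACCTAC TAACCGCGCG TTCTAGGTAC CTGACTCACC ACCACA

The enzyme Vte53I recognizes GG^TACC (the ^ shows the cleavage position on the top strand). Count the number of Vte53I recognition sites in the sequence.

2

GGTACC occurs starting at positions 122, 146.
Vte53I cuts at 2 sites.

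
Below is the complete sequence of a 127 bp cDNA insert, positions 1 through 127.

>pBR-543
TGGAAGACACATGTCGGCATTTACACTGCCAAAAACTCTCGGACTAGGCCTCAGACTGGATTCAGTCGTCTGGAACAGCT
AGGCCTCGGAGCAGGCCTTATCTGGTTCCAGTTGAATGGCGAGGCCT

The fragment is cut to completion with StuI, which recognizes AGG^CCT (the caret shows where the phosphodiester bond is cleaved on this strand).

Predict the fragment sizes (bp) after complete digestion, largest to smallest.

48, 35, 29, 12, 3 bp

StuI sites (AGGCCT) start at positions 46, 81, 93, 122.
StuI cuts after base 3 of each site, so after positions 48, 83, 95, 124.
Linear molecule, 4 cuts → 5 fragments:
  1–48 → 48 bp
  49–83 → 35 bp
  84–95 → 12 bp
  96–124 → 29 bp
  125–127 → 3 bp
Sorted largest to smallest: 48, 35, 29, 12, 3 bp.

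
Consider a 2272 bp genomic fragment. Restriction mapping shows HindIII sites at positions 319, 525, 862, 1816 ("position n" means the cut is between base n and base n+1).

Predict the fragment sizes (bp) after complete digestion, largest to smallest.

954, 456, 337, 319, 206 bp

Linear molecule, 4 cuts → 5 fragments:
  319 − 0 = 319 bp
  525 − 319 = 206 bp
  862 − 525 = 337 bp
  1816 − 862 = 954 bp
  2272 − 1816 = 456 bp
Sorted largest to smallest: 954, 456, 337, 319, 206 bp.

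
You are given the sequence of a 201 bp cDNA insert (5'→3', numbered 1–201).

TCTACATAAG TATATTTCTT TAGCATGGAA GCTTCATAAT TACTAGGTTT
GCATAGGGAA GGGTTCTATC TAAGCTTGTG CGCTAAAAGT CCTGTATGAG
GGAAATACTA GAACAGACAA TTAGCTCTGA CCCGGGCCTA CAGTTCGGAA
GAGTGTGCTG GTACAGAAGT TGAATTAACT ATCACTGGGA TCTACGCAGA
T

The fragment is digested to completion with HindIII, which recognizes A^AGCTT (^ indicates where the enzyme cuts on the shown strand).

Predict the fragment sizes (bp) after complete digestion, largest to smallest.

129, 43, 29 bp

HindIII sites (AAGCTT) start at positions 29, 72.
HindIII cuts after the first base of each site, so after positions 29, 72.
Linear molecule, 2 cuts → 3 fragments:
  1–29 → 29 bp
  30–72 → 43 bp
  73–201 → 129 bp
Sorted largest to smallest: 129, 43, 29 bp.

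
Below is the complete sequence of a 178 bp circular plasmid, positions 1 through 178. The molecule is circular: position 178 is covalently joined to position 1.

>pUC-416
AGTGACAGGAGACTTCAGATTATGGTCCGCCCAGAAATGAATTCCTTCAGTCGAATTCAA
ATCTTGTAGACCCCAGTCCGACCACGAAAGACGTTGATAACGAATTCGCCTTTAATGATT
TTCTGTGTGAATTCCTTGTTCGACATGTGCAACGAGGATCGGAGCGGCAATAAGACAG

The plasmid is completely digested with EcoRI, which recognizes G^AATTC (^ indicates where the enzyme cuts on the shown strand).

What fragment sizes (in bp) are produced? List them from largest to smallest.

EcoRI sites (GAATTC) start at positions 39, 53, 102, 129.
EcoRI cuts after the first base of each site, so after positions 39, 53, 102, 129.
Circular molecule, 4 cuts → 4 fragments:
  40–53 → 14 bp
  54–102 → 49 bp
  103–129 → 27 bp
  130–178 then 1–39 → 49 + 39 = 88 bp
Sorted largest to smallest: 88, 49, 27, 14 bp.

88, 49, 27, 14 bp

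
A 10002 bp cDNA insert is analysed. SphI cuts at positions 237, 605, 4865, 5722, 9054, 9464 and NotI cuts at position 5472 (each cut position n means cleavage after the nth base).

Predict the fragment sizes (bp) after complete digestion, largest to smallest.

Combined cut positions (sorted): 237, 605, 4865, 5472, 5722, 9054, 9464.
Linear molecule, 7 cuts → 8 fragments:
  237 − 0 = 237 bp
  605 − 237 = 368 bp
  4865 − 605 = 4260 bp
  5472 − 4865 = 607 bp
  5722 − 5472 = 250 bp
  9054 − 5722 = 3332 bp
  9464 − 9054 = 410 bp
  10002 − 9464 = 538 bp
Sorted largest to smallest: 4260, 3332, 607, 538, 410, 368, 250, 237 bp.

4260, 3332, 607, 538, 410, 368, 250, 237 bp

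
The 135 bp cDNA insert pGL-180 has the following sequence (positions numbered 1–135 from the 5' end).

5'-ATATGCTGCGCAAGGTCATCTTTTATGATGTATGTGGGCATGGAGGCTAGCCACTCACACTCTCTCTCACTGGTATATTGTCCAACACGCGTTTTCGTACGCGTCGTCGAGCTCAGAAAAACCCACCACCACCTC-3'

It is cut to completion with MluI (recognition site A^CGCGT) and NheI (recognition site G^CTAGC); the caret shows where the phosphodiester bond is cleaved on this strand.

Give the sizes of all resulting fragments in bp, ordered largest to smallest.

46, 41, 36, 12 bp

MluI sites (ACGCGT) start at positions 87, 99.
MluI cuts after the first base of each site, so after positions 87, 99.
The NheI site (GCTAGC) starts at position 46.
NheI cuts after the first base of each site, so after position 46.
Combined cut positions: 46, 87, 99.
Linear molecule, 3 cuts → 4 fragments:
  1–46 → 46 bp
  47–87 → 41 bp
  88–99 → 12 bp
  100–135 → 36 bp
Sorted largest to smallest: 46, 41, 36, 12 bp.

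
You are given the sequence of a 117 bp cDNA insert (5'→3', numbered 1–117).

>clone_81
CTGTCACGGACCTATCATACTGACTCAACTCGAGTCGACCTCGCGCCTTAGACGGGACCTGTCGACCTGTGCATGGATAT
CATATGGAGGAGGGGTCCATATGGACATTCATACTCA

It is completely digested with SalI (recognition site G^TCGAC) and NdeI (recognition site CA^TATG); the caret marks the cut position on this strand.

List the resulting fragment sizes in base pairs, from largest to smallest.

SalI sites (GTCGAC) start at positions 34, 61.
SalI cuts after the first base of each site, so after positions 34, 61.
NdeI sites (CATATG) start at positions 81, 98.
NdeI cuts after base 2 of each site, so after positions 82, 99.
Combined cut positions: 34, 61, 82, 99.
Linear molecule, 4 cuts → 5 fragments:
  1–34 → 34 bp
  35–61 → 27 bp
  62–82 → 21 bp
  83–99 → 17 bp
  100–117 → 18 bp
Sorted largest to smallest: 34, 27, 21, 18, 17 bp.

34, 27, 21, 18, 17 bp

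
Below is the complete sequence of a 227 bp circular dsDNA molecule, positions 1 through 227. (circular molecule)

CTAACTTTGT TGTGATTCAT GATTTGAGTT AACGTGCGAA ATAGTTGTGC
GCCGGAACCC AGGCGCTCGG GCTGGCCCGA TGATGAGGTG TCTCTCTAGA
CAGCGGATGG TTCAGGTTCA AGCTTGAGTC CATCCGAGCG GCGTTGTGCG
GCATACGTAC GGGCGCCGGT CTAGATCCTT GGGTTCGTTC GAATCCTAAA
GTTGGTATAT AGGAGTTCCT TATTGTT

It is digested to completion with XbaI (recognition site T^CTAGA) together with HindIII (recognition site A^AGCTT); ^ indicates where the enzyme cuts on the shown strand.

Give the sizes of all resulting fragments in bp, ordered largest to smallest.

152, 50, 25 bp

XbaI sites (TCTAGA) start at positions 95, 170.
XbaI cuts after the first base of each site, so after positions 95, 170.
The HindIII site (AAGCTT) starts at position 120.
HindIII cuts after the first base of each site, so after position 120.
Combined cut positions: 95, 120, 170.
Circular molecule, 3 cuts → 3 fragments:
  96–120 → 25 bp
  121–170 → 50 bp
  171–227 then 1–95 → 57 + 95 = 152 bp
Sorted largest to smallest: 152, 50, 25 bp.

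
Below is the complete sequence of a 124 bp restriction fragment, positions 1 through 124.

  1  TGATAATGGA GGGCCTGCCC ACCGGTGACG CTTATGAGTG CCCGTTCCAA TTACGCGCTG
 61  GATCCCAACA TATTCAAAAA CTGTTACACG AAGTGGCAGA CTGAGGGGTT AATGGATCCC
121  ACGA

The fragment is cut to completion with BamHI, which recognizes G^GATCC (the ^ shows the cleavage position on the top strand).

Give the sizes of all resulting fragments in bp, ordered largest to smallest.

60, 54, 10 bp

BamHI sites (GGATCC) start at positions 60, 114.
BamHI cuts after the first base of each site, so after positions 60, 114.
Linear molecule, 2 cuts → 3 fragments:
  1–60 → 60 bp
  61–114 → 54 bp
  115–124 → 10 bp
Sorted largest to smallest: 60, 54, 10 bp.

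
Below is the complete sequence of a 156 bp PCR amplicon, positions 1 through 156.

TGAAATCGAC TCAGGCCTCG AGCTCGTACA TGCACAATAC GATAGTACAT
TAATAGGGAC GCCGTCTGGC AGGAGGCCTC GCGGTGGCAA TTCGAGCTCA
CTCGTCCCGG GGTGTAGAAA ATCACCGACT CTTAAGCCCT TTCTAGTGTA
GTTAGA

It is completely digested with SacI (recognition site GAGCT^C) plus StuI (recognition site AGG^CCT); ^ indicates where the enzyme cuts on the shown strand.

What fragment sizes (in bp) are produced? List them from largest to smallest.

58, 52, 22, 15, 9 bp

SacI sites (GAGCTC) start at positions 20, 94.
SacI cuts after base 5 of each site (before the last base), so after positions 24, 98.
StuI sites (AGGCCT) start at positions 13, 74.
StuI cuts after base 3 of each site, so after positions 15, 76.
Combined cut positions: 15, 24, 76, 98.
Linear molecule, 4 cuts → 5 fragments:
  1–15 → 15 bp
  16–24 → 9 bp
  25–76 → 52 bp
  77–98 → 22 bp
  99–156 → 58 bp
Sorted largest to smallest: 58, 52, 22, 15, 9 bp.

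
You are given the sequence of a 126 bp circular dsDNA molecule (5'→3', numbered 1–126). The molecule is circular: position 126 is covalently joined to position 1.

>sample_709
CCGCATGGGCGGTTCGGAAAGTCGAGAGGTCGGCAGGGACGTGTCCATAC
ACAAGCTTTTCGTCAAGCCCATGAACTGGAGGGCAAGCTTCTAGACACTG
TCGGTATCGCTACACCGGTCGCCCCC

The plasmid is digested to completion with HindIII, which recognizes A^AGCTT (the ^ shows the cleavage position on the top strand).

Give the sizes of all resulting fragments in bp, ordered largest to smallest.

HindIII sites (AAGCTT) start at positions 53, 85.
HindIII cuts after the first base of each site, so after positions 53, 85.
Circular molecule, 2 cuts → 2 fragments:
  54–85 → 32 bp
  86–126 then 1–53 → 41 + 53 = 94 bp
Sorted largest to smallest: 94, 32 bp.

94, 32 bp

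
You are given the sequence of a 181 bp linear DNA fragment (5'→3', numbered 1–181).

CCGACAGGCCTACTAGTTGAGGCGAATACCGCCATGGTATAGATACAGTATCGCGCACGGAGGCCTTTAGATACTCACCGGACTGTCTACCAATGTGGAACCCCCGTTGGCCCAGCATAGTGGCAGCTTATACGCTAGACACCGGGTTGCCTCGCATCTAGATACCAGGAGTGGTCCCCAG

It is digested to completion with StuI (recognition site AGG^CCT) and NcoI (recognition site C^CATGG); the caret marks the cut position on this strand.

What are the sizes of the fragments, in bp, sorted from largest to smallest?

StuI sites (AGGCCT) start at positions 6, 61.
StuI cuts after base 3 of each site, so after positions 8, 63.
The NcoI site (CCATGG) starts at position 32.
NcoI cuts after the first base of each site, so after position 32.
Combined cut positions: 8, 32, 63.
Linear molecule, 3 cuts → 4 fragments:
  1–8 → 8 bp
  9–32 → 24 bp
  33–63 → 31 bp
  64–181 → 118 bp
Sorted largest to smallest: 118, 31, 24, 8 bp.

118, 31, 24, 8 bp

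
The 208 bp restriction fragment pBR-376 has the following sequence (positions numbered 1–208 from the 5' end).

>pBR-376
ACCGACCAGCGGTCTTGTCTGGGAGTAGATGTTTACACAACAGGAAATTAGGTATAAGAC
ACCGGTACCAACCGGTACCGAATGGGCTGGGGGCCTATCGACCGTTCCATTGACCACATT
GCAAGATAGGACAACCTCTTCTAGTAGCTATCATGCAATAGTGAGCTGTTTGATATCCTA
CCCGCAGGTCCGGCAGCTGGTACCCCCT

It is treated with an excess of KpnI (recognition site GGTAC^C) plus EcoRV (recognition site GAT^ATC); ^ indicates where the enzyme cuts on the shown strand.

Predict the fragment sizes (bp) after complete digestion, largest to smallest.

KpnI sites (GGTACC) start at positions 64, 74, 199.
KpnI cuts after base 5 of each site (before the last base), so after positions 68, 78, 203.
The EcoRV site (GATATC) starts at position 172.
EcoRV cuts after base 3 of each site, so after position 174.
Combined cut positions: 68, 78, 174, 203.
Linear molecule, 4 cuts → 5 fragments:
  1–68 → 68 bp
  69–78 → 10 bp
  79–174 → 96 bp
  175–203 → 29 bp
  204–208 → 5 bp
Sorted largest to smallest: 96, 68, 29, 10, 5 bp.

96, 68, 29, 10, 5 bp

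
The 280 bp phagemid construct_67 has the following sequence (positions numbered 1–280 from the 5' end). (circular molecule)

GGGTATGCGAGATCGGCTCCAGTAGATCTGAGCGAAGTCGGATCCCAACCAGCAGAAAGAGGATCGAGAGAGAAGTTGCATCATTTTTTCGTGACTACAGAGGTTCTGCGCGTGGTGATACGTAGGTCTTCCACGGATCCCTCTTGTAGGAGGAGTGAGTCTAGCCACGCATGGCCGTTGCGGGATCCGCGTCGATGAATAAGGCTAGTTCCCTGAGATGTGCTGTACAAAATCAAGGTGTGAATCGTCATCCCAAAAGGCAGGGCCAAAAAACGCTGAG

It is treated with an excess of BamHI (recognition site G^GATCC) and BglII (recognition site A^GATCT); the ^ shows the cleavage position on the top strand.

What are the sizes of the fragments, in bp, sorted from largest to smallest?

BamHI sites (GGATCC) start at positions 40, 135, 183.
BamHI cuts after the first base of each site, so after positions 40, 135, 183.
The BglII site (AGATCT) starts at position 24.
BglII cuts after the first base of each site, so after position 24.
Combined cut positions: 24, 40, 135, 183.
Circular molecule, 4 cuts → 4 fragments:
  25–40 → 16 bp
  41–135 → 95 bp
  136–183 → 48 bp
  184–280 then 1–24 → 97 + 24 = 121 bp
Sorted largest to smallest: 121, 95, 48, 16 bp.

121, 95, 48, 16 bp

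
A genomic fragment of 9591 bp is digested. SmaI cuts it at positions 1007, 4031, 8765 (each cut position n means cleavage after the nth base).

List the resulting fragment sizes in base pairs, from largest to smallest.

4734, 3024, 1007, 826 bp

Linear molecule, 3 cuts → 4 fragments:
  1007 − 0 = 1007 bp
  4031 − 1007 = 3024 bp
  8765 − 4031 = 4734 bp
  9591 − 8765 = 826 bp
Sorted largest to smallest: 4734, 3024, 1007, 826 bp.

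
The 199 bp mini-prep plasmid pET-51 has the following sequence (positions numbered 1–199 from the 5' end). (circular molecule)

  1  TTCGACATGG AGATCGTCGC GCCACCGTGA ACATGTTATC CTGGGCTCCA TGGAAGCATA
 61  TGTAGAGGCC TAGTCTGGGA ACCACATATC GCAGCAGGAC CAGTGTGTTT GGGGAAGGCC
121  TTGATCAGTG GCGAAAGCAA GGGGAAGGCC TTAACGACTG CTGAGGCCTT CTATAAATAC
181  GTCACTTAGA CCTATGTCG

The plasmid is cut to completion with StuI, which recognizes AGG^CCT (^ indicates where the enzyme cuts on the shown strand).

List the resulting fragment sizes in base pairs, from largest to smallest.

101, 50, 30, 18 bp

StuI sites (AGGCCT) start at positions 66, 116, 146, 164.
StuI cuts after base 3 of each site, so after positions 68, 118, 148, 166.
Circular molecule, 4 cuts → 4 fragments:
  69–118 → 50 bp
  119–148 → 30 bp
  149–166 → 18 bp
  167–199 then 1–68 → 33 + 68 = 101 bp
Sorted largest to smallest: 101, 50, 30, 18 bp.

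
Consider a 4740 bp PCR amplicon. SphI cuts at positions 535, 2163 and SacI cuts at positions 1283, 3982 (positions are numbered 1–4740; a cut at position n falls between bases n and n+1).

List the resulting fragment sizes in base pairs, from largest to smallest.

1819, 880, 758, 748, 535 bp

Combined cut positions (sorted): 535, 1283, 2163, 3982.
Linear molecule, 4 cuts → 5 fragments:
  535 − 0 = 535 bp
  1283 − 535 = 748 bp
  2163 − 1283 = 880 bp
  3982 − 2163 = 1819 bp
  4740 − 3982 = 758 bp
Sorted largest to smallest: 1819, 880, 758, 748, 535 bp.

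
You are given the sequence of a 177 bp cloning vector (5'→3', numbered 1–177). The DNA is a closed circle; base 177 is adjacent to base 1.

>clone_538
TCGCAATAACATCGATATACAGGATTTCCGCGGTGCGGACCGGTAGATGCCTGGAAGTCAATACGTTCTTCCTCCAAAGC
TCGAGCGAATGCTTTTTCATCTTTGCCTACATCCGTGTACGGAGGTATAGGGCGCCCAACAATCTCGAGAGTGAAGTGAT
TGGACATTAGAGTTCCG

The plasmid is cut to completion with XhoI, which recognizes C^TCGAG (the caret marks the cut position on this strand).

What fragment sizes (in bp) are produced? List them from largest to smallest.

113, 64 bp

XhoI sites (CTCGAG) start at positions 80, 144.
XhoI cuts after the first base of each site, so after positions 80, 144.
Circular molecule, 2 cuts → 2 fragments:
  81–144 → 64 bp
  145–177 then 1–80 → 33 + 80 = 113 bp
Sorted largest to smallest: 113, 64 bp.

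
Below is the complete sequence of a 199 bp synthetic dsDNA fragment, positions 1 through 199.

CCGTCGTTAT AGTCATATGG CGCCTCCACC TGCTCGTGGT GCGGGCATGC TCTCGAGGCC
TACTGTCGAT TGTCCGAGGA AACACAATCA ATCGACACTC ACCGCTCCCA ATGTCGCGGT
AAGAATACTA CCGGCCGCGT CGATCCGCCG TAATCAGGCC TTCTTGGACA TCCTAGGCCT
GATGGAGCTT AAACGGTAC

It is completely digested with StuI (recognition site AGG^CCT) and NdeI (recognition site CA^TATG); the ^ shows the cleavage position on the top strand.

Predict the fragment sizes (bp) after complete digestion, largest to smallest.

100, 43, 22, 19, 15 bp

StuI sites (AGGCCT) start at positions 56, 156, 175.
StuI cuts after base 3 of each site, so after positions 58, 158, 177.
The NdeI site (CATATG) starts at position 14.
NdeI cuts after base 2 of each site, so after position 15.
Combined cut positions: 15, 58, 158, 177.
Linear molecule, 4 cuts → 5 fragments:
  1–15 → 15 bp
  16–58 → 43 bp
  59–158 → 100 bp
  159–177 → 19 bp
  178–199 → 22 bp
Sorted largest to smallest: 100, 43, 22, 19, 15 bp.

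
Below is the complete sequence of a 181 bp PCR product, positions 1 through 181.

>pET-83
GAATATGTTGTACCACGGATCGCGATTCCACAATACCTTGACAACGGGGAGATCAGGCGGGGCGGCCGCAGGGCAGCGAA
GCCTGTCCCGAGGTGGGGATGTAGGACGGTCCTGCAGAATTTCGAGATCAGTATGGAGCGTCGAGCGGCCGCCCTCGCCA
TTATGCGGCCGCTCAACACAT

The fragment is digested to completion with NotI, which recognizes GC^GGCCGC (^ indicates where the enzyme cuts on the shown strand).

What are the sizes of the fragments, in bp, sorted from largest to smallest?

NotI sites (GCGGCCGC) start at positions 62, 145, 165.
NotI cuts after base 2 of each site, so after positions 63, 146, 166.
Linear molecule, 3 cuts → 4 fragments:
  1–63 → 63 bp
  64–146 → 83 bp
  147–166 → 20 bp
  167–181 → 15 bp
Sorted largest to smallest: 83, 63, 20, 15 bp.

83, 63, 20, 15 bp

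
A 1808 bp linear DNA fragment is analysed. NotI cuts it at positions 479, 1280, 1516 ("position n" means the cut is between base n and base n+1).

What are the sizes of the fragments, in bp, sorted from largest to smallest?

Linear molecule, 3 cuts → 4 fragments:
  479 − 0 = 479 bp
  1280 − 479 = 801 bp
  1516 − 1280 = 236 bp
  1808 − 1516 = 292 bp
Sorted largest to smallest: 801, 479, 292, 236 bp.

801, 479, 292, 236 bp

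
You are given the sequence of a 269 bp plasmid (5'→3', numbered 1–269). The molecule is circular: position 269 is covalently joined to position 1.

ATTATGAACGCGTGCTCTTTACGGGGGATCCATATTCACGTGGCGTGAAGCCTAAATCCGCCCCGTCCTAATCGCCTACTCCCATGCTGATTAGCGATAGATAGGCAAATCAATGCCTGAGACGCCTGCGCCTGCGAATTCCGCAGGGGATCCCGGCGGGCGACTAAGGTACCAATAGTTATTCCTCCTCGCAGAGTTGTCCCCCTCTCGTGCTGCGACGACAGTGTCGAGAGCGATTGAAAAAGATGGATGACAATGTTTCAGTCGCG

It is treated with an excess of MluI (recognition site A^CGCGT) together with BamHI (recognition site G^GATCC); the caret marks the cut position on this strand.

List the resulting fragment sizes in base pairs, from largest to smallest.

The MluI site (ACGCGT) starts at position 8.
MluI cuts after the first base of each site, so after position 8.
BamHI sites (GGATCC) start at positions 26, 148.
BamHI cuts after the first base of each site, so after positions 26, 148.
Combined cut positions: 8, 26, 148.
Circular molecule, 3 cuts → 3 fragments:
  9–26 → 18 bp
  27–148 → 122 bp
  149–269 then 1–8 → 121 + 8 = 129 bp
Sorted largest to smallest: 129, 122, 18 bp.

129, 122, 18 bp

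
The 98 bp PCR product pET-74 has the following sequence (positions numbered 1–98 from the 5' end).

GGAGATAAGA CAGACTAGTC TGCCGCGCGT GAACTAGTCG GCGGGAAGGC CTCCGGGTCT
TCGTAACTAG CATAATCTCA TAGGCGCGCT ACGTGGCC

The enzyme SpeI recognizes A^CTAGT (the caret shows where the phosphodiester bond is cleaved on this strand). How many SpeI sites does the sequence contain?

2

ACTAGT occurs starting at positions 14, 33.
SpeI cuts at 2 sites.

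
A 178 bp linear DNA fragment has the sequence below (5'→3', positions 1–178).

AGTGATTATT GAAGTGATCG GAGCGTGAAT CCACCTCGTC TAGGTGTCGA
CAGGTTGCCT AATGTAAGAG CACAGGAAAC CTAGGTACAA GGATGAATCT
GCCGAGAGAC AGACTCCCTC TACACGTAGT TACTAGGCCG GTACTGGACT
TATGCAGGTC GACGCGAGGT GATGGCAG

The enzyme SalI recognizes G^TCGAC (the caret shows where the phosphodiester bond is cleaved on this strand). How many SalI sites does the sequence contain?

GTCGAC occurs starting at positions 46, 158.
SalI cuts at 2 sites.

2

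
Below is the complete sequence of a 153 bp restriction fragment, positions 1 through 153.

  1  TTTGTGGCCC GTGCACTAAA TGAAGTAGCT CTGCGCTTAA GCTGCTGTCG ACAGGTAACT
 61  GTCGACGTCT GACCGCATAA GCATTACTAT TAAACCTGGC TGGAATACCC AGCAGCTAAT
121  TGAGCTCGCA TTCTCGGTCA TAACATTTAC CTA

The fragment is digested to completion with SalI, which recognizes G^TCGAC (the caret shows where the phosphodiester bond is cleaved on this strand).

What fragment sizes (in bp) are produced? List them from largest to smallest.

92, 47, 14 bp

SalI sites (GTCGAC) start at positions 47, 61.
SalI cuts after the first base of each site, so after positions 47, 61.
Linear molecule, 2 cuts → 3 fragments:
  1–47 → 47 bp
  48–61 → 14 bp
  62–153 → 92 bp
Sorted largest to smallest: 92, 47, 14 bp.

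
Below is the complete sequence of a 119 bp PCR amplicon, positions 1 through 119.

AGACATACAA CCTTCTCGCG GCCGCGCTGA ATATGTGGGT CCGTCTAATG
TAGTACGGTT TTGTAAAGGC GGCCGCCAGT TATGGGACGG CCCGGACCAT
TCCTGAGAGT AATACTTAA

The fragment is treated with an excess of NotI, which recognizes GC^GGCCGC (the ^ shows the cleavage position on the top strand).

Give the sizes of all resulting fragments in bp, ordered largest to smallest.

NotI sites (GCGGCCGC) start at positions 18, 69.
NotI cuts after base 2 of each site, so after positions 19, 70.
Linear molecule, 2 cuts → 3 fragments:
  1–19 → 19 bp
  20–70 → 51 bp
  71–119 → 49 bp
Sorted largest to smallest: 51, 49, 19 bp.

51, 49, 19 bp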